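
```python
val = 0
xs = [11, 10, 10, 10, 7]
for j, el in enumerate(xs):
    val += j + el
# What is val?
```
Trace:
  val=0
  val=11, j=0, el=11
  val=22, j=1, el=10
  val=34, j=2, el=10
  val=47, j=3, el=10
  val=58, j=4, el=7

Final answer: 58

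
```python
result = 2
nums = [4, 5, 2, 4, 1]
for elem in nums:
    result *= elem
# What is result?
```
Trace:
  result=2
  result=8, elem=4
  result=40, elem=5
  result=80, elem=2
  result=320, elem=4
  result=320, elem=1

Final answer: 320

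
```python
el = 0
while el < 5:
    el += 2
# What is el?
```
Trace:
  el=0
  el=2
  el=4
  el=6

Final answer: 6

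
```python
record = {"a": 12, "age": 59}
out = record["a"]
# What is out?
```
Trace:
  record={'a': 12, 'age': 59}
  record={'a': 12, 'age': 59}, out=12

Final answer: 12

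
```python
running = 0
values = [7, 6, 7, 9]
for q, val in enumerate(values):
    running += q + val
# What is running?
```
Trace:
  running=0
  running=7, q=0, val=7
  running=14, q=1, val=6
  running=23, q=2, val=7
  running=35, q=3, val=9

Final answer: 35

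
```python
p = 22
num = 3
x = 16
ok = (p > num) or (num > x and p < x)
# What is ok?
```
Trace:
  p=22
  p=22, num=3
  p=22, num=3, x=16
  p=22, num=3, x=16, ok=True

Final answer: True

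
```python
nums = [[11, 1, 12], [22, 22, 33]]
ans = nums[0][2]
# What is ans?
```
Trace:
  nums=[[11, 1, 12], [22, 22, 33]]
  nums=[[11, 1, 12], [22, 22, 33]], ans=12

Final answer: 12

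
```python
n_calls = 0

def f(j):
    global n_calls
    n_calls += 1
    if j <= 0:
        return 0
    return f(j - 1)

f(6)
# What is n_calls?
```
Call trace:
f(j=6)
  f(j=5)
    f(j=4)
      f(j=3)
        f(j=2)
          f(j=1)
            f(j=0)
            -> return 0
          -> return 0
        -> return 0
      -> return 0
    -> return 0
  -> return 0
-> return 0

n_calls is incremented once per call. f is entered once for each j = 6, 5, 4, 3, 2, 1, 0 (the j <= 0 call returns without recursing), i.e. 6 + 1 calls.
n_calls = 7

Final answer: 7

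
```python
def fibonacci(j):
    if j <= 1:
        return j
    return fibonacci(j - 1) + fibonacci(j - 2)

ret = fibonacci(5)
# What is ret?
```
Call trace (a repeated sub-call is expanded the first time; later identical calls just restate its return value):
fibonacci(j=5)
  fibonacci(j=4)
    fibonacci(j=3)
      fibonacci(j=2)
        fibonacci(j=1)
        -> return 1
        fibonacci(j=0)
        -> return 0
      -> return 1
      fibonacci(j=1)
      -> return 1
    -> return 2
    fibonacci(j=2) -> return 1  (same call as traced above)
  -> return 3
  fibonacci(j=3) -> return 2  (same call as traced above)
-> return 5

Final answer: 5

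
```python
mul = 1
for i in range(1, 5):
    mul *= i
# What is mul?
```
Trace:
  mul=1
  mul=1, i=1
  mul=2, i=2
  mul=6, i=3
  mul=24, i=4

Final answer: 24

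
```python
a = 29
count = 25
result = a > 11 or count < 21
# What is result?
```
Trace:
  a=29
  a=29, count=25
  a=29, count=25, result=True

Final answer: True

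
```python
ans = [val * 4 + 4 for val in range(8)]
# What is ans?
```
Trace:
  val=0
  val=1
  val=2
  val=3
  val=4
  val=5
  val=6
  val=7
  ans=[4, 8, 12, 16, 20, 24, 28, 32]

Final answer: [4, 8, 12, 16, 20, 24, 28, 32]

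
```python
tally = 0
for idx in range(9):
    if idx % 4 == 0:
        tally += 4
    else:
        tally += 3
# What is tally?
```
Trace:
  tally=0
  tally=4, idx=0
  tally=7, idx=1
  tally=10, idx=2
  tally=13, idx=3
  tally=17, idx=4
  tally=20, idx=5
  tally=23, idx=6
  tally=26, idx=7
  tally=30, idx=8

Final answer: 30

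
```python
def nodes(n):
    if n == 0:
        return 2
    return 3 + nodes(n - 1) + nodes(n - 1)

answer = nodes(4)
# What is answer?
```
Call trace (a repeated sub-call is expanded the first time; later identical calls just restate its return value):
nodes(n=4)
  nodes(n=3)
    nodes(n=2)
      nodes(n=1)
        nodes(n=0)
        -> return 2
        nodes(n=0)
        -> return 2
      -> return 7
      nodes(n=1) -> return 7  (same call as traced above)
    -> return 17
    nodes(n=2) -> return 17  (same call as traced above)
  -> return 37
  nodes(n=3) -> return 37  (same call as traced above)
-> return 77

Final answer: 77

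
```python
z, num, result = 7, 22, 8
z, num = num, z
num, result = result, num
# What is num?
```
Trace:
  z=7, num=22, result=8
  z=22, num=7, result=8
  z=22, num=8, result=7

Final answer: 8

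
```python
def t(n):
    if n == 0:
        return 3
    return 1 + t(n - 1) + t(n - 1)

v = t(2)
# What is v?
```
Call trace (a repeated sub-call is expanded the first time; later identical calls just restate its return value):
t(n=2)
  t(n=1)
    t(n=0)
    -> return 3
    t(n=0)
    -> return 3
  -> return 7
  t(n=1) -> return 7  (same call as traced above)
-> return 15

Final answer: 15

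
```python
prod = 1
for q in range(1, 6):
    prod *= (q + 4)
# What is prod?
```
Trace:
  prod=1
  prod=5, q=1
  prod=30, q=2
  prod=210, q=3
  prod=1680, q=4
  prod=15120, q=5

Final answer: 15120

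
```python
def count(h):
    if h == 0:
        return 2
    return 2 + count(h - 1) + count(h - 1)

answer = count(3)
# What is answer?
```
Call trace (a repeated sub-call is expanded the first time; later identical calls just restate its return value):
count(h=3)
  count(h=2)
    count(h=1)
      count(h=0)
      -> return 2
      count(h=0)
      -> return 2
    -> return 6
    count(h=1) -> return 6  (same call as traced above)
  -> return 14
  count(h=2) -> return 14  (same call as traced above)
-> return 30

Final answer: 30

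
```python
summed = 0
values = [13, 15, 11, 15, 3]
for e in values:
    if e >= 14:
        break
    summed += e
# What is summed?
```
Trace:
  summed=0
  summed=13, e=13
  summed=13, e=15

Final answer: 13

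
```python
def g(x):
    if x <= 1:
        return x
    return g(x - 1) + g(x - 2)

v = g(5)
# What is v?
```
Call trace (a repeated sub-call is expanded the first time; later identical calls just restate its return value):
g(x=5)
  g(x=4)
    g(x=3)
      g(x=2)
        g(x=1)
        -> return 1
        g(x=0)
        -> return 0
      -> return 1
      g(x=1)
      -> return 1
    -> return 2
    g(x=2) -> return 1  (same call as traced above)
  -> return 3
  g(x=3) -> return 2  (same call as traced above)
-> return 5

Final answer: 5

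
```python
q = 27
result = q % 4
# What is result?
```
Trace:
  q=27
  q=27, result=3

Final answer: 3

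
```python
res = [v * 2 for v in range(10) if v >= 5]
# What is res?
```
Trace:
  v=0
  v=1
  v=2
  v=3
  v=4
  v=5
  v=6
  v=7
  v=8
  v=9
  res=[10, 12, 14, 16, 18]

Final answer: [10, 12, 14, 16, 18]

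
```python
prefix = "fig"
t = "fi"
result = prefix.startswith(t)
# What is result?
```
Trace:
  prefix='fig'
  prefix='fig', t='fi'
  prefix='fig', t='fi', result=True

Final answer: True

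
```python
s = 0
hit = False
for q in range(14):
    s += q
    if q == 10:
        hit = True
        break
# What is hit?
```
Trace:
  s=0
  s=0, hit=False
  s=0, hit=False, q=0
  s=1, hit=False, q=1
  s=3, hit=False, q=2
  s=6, hit=False, q=3
  s=10, hit=False, q=4
  s=15, hit=False, q=5
  s=21, hit=False, q=6
  s=28, hit=False, q=7
  s=36, hit=False, q=8
  s=45, hit=False, q=9
  s=55, hit=True, q=10

Final answer: True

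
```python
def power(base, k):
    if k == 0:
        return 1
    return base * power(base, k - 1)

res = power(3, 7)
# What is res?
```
Call trace:
power(base=3, k=7)
  power(base=3, k=6)
    power(base=3, k=5)
      power(base=3, k=4)
        power(base=3, k=3)
          power(base=3, k=2)
            power(base=3, k=1)
              power(base=3, k=0)
              -> return 1
            -> return 3
          -> return 9
        -> return 27
      -> return 81
    -> return 243
  -> return 729
-> return 2187

Final answer: 2187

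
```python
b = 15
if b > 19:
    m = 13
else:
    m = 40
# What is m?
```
Trace:
  b=15
  b=15, m=40

Final answer: 40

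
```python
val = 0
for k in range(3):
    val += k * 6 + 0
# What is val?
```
Trace:
  val=0
  val=0, k=0
  val=6, k=1
  val=18, k=2

Final answer: 18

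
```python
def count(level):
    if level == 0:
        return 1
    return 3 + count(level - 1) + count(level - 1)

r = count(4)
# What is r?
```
Call trace (a repeated sub-call is expanded the first time; later identical calls just restate its return value):
count(level=4)
  count(level=3)
    count(level=2)
      count(level=1)
        count(level=0)
        -> return 1
        count(level=0)
        -> return 1
      -> return 5
      count(level=1) -> return 5  (same call as traced above)
    -> return 13
    count(level=2) -> return 13  (same call as traced above)
  -> return 29
  count(level=3) -> return 29  (same call as traced above)
-> return 61

Final answer: 61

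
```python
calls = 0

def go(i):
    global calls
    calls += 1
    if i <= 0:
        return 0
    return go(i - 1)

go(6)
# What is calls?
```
Call trace:
go(i=6)
  go(i=5)
    go(i=4)
      go(i=3)
        go(i=2)
          go(i=1)
            go(i=0)
            -> return 0
          -> return 0
        -> return 0
      -> return 0
    -> return 0
  -> return 0
-> return 0

calls is incremented once per call. go is entered once for each i = 6, 5, 4, 3, 2, 1, 0 (the i <= 0 call returns without recursing), i.e. 6 + 1 calls.
calls = 7

Final answer: 7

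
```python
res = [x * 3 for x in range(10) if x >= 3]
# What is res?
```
Trace:
  x=0
  x=1
  x=2
  x=3
  x=4
  x=5
  x=6
  x=7
  x=8
  x=9
  res=[9, 12, 15, 18, 21, 24, 27]

Final answer: [9, 12, 15, 18, 21, 24, 27]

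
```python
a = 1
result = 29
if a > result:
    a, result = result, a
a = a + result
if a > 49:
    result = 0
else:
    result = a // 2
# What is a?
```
Trace:
  a=1
  a=1, result=29
  a=1, result=29
  a=30, result=29
  a=30, result=15

Final answer: 30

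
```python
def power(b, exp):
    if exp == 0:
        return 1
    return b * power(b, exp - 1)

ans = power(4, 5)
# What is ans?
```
Call trace:
power(b=4, exp=5)
  power(b=4, exp=4)
    power(b=4, exp=3)
      power(b=4, exp=2)
        power(b=4, exp=1)
          power(b=4, exp=0)
          -> return 1
        -> return 4
      -> return 16
    -> return 64
  -> return 256
-> return 1024

Final answer: 1024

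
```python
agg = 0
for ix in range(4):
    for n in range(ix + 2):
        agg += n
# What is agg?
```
Trace:
  agg=0
  agg=0, ix=0, n=0
  agg=1, ix=0, n=1
  agg=1, ix=1, n=0
  agg=2, ix=1, n=1
  agg=4, ix=1, n=2
  agg=4, ix=2, n=0
  agg=5, ix=2, n=1
  agg=7, ix=2, n=2
  agg=10, ix=2, n=3
  agg=10, ix=3, n=0
  agg=11, ix=3, n=1
  agg=13, ix=3, n=2
  agg=16, ix=3, n=3
  agg=20, ix=3, n=4

Final answer: 20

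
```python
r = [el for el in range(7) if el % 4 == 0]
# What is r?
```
Trace:
  el=0
  el=1
  el=2
  el=3
  el=4
  el=5
  el=6
  r=[0, 4]

Final answer: [0, 4]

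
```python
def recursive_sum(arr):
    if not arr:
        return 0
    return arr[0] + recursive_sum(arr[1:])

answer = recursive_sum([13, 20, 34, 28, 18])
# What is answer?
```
Call trace:
recursive_sum(arr=[13, 20, 34, 28, 18])
  recursive_sum(arr=[20, 34, 28, 18])
    recursive_sum(arr=[34, 28, 18])
      recursive_sum(arr=[28, 18])
        recursive_sum(arr=[18])
          recursive_sum(arr=[])
          -> return 0
        -> return 18
      -> return 46
    -> return 80
  -> return 100
-> return 113

Final answer: 113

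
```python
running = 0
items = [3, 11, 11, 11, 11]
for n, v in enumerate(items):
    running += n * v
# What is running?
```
Trace:
  running=0
  running=0, n=0, v=3
  running=11, n=1, v=11
  running=33, n=2, v=11
  running=66, n=3, v=11
  running=110, n=4, v=11

Final answer: 110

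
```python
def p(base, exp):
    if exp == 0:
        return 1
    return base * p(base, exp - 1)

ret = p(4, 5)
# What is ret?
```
Call trace:
p(base=4, exp=5)
  p(base=4, exp=4)
    p(base=4, exp=3)
      p(base=4, exp=2)
        p(base=4, exp=1)
          p(base=4, exp=0)
          -> return 1
        -> return 4
      -> return 16
    -> return 64
  -> return 256
-> return 1024

Final answer: 1024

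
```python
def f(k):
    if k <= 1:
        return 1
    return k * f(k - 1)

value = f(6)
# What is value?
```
Call trace:
f(k=6)
  f(k=5)
    f(k=4)
      f(k=3)
        f(k=2)
          f(k=1)
          -> return 1
        -> return 2
      -> return 6
    -> return 24
  -> return 120
-> return 720

Final answer: 720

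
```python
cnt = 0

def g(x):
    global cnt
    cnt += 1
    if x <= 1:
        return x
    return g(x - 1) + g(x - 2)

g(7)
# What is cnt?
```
Call trace (a repeated sub-call is expanded the first time; later identical calls just restate its return value):
g(x=7)
  g(x=6)
    g(x=5)
      g(x=4)
        g(x=3)
          g(x=2)
            g(x=1)
            -> return 1
            g(x=0)
            -> return 0
          -> return 1
          g(x=1)
          -> return 1
        -> return 2
        g(x=2) -> return 1  (same call as traced above)
      -> return 3
      g(x=3) -> return 2  (same call as traced above)
    -> return 5
    g(x=4) -> return 3  (same call as traced above)
  -> return 8
  g(x=5) -> return 5  (same call as traced above)
-> return 13

cnt is incremented once per call, so count the calls in each subtree. Let C(x) = number of calls made by g(x).
C(0) = C(1) = 1 (base case, no recursion); C(x) = 1 + C(x - 1) + C(x - 2) otherwise.
C(2) = 1 + C(1) + C(0) = 1 + 1 + 1 = 3
C(3) = 1 + C(2) + C(1) = 1 + 3 + 1 = 5
C(4) = 1 + C(3) + C(2) = 1 + 5 + 3 = 9
C(5) = 1 + C(4) + C(3) = 1 + 9 + 5 = 15
C(6) = 1 + C(5) + C(4) = 1 + 15 + 9 = 25
C(7) = 1 + C(6) + C(5) = 1 + 25 + 15 = 41
cnt = C(7) = 41

Final answer: 41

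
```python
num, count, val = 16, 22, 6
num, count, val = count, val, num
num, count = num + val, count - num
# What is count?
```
Trace:
  num=16, count=22, val=6
  num=22, count=6, val=16
  num=38, count=-16, val=16

Final answer: -16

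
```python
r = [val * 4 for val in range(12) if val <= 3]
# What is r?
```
Trace:
  val=0
  val=1
  val=2
  val=3
  val=4
  val=5
  val=6
  val=7
  val=8
  val=9
  val=10
  val=11
  r=[0, 4, 8, 12]

Final answer: [0, 4, 8, 12]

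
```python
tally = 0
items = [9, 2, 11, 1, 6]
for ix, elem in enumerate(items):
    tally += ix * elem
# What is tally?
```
Trace:
  tally=0
  tally=0, ix=0, elem=9
  tally=2, ix=1, elem=2
  tally=24, ix=2, elem=11
  tally=27, ix=3, elem=1
  tally=51, ix=4, elem=6

Final answer: 51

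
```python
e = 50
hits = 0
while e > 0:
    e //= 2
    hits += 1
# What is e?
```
Trace:
  e=50
  e=50, hits=0
  e=25, hits=1
  e=12, hits=2
  e=6, hits=3
  e=3, hits=4
  e=1, hits=5
  e=0, hits=6

Final answer: 0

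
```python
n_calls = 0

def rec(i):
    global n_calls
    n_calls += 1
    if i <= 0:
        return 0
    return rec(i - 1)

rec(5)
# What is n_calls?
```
Call trace:
rec(i=5)
  rec(i=4)
    rec(i=3)
      rec(i=2)
        rec(i=1)
          rec(i=0)
          -> return 0
        -> return 0
      -> return 0
    -> return 0
  -> return 0
-> return 0

n_calls is incremented once per call. rec is entered once for each i = 5, 4, 3, 2, 1, 0 (the i <= 0 call returns without recursing), i.e. 5 + 1 calls.
n_calls = 6

Final answer: 6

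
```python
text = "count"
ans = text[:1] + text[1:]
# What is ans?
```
Trace:
  text='count'
  text='count', ans='count'

Final answer: 'count'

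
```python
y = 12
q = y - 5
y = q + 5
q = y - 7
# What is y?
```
Trace:
  y=12
  y=12, q=7
  y=12, q=7
  y=12, q=5

Final answer: 12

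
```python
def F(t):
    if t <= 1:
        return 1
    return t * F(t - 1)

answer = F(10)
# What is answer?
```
Call trace:
F(t=10)
  F(t=9)
    F(t=8)
      F(t=7)
        F(t=6)
          F(t=5)
            F(t=4)
              F(t=3)
                F(t=2)
                  F(t=1)
                  -> return 1
                -> return 2
              -> return 6
            -> return 24
          -> return 120
        -> return 720
      -> return 5040
    -> return 40320
  -> return 362880
-> return 3628800

Final answer: 3628800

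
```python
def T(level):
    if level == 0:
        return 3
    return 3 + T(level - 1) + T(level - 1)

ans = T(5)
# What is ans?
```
Call trace (a repeated sub-call is expanded the first time; later identical calls just restate its return value):
T(level=5)
  T(level=4)
    T(level=3)
      T(level=2)
        T(level=1)
          T(level=0)
          -> return 3
          T(level=0)
          -> return 3
        -> return 9
        T(level=1) -> return 9  (same call as traced above)
      -> return 21
      T(level=2) -> return 21  (same call as traced above)
    -> return 45
    T(level=3) -> return 45  (same call as traced above)
  -> return 93
  T(level=4) -> return 93  (same call as traced above)
-> return 189

Final answer: 189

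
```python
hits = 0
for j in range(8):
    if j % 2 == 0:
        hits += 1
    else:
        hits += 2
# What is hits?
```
Trace:
  hits=0
  hits=1, j=0
  hits=3, j=1
  hits=4, j=2
  hits=6, j=3
  hits=7, j=4
  hits=9, j=5
  hits=10, j=6
  hits=12, j=7

Final answer: 12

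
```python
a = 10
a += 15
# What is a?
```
Trace:
  a=10
  a=25

Final answer: 25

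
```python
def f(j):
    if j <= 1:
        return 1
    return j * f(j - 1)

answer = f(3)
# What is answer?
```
Call trace:
f(j=3)
  f(j=2)
    f(j=1)
    -> return 1
  -> return 2
-> return 6

Final answer: 6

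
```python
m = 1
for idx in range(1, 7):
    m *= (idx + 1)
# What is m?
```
Trace:
  m=1
  m=2, idx=1
  m=6, idx=2
  m=24, idx=3
  m=120, idx=4
  m=720, idx=5
  m=5040, idx=6

Final answer: 5040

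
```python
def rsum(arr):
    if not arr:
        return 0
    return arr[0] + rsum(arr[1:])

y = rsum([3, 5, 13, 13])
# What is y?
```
Call trace:
rsum(arr=[3, 5, 13, 13])
  rsum(arr=[5, 13, 13])
    rsum(arr=[13, 13])
      rsum(arr=[13])
        rsum(arr=[])
        -> return 0
      -> return 13
    -> return 26
  -> return 31
-> return 34

Final answer: 34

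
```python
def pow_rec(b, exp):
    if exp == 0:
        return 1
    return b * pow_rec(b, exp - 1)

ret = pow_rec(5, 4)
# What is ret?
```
Call trace:
pow_rec(b=5, exp=4)
  pow_rec(b=5, exp=3)
    pow_rec(b=5, exp=2)
      pow_rec(b=5, exp=1)
        pow_rec(b=5, exp=0)
        -> return 1
      -> return 5
    -> return 25
  -> return 125
-> return 625

Final answer: 625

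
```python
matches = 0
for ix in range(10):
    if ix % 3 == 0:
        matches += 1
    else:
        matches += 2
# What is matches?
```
Trace:
  matches=0
  matches=1, ix=0
  matches=3, ix=1
  matches=5, ix=2
  matches=6, ix=3
  matches=8, ix=4
  matches=10, ix=5
  matches=11, ix=6
  matches=13, ix=7
  matches=15, ix=8
  matches=16, ix=9

Final answer: 16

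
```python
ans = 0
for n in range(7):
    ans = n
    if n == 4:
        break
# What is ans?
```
Trace:
  ans=0
  ans=0, n=0
  ans=1, n=1
  ans=2, n=2
  ans=3, n=3
  ans=4, n=4

Final answer: 4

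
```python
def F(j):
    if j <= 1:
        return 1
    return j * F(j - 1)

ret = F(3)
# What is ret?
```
Call trace:
F(j=3)
  F(j=2)
    F(j=1)
    -> return 1
  -> return 2
-> return 6

Final answer: 6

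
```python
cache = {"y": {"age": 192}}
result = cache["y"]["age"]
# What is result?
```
Trace:
  cache={'y': {'age': 192}}
  cache={'y': {'age': 192}}, result=192

Final answer: 192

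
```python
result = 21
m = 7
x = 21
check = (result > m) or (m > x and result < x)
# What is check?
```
Trace:
  result=21
  result=21, m=7
  result=21, m=7, x=21
  result=21, m=7, x=21, check=True

Final answer: True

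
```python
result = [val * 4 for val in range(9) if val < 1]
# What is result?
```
Trace:
  val=0
  val=1
  val=2
  val=3
  val=4
  val=5
  val=6
  val=7
  val=8
  result=[0]

Final answer: [0]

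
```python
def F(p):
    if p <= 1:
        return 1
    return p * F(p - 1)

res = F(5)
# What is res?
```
Call trace:
F(p=5)
  F(p=4)
    F(p=3)
      F(p=2)
        F(p=1)
        -> return 1
      -> return 2
    -> return 6
  -> return 24
-> return 120

Final answer: 120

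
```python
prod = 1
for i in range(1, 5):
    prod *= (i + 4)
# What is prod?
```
Trace:
  prod=1
  prod=5, i=1
  prod=30, i=2
  prod=210, i=3
  prod=1680, i=4

Final answer: 1680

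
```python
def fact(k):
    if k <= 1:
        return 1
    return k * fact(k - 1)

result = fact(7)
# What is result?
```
Call trace:
fact(k=7)
  fact(k=6)
    fact(k=5)
      fact(k=4)
        fact(k=3)
          fact(k=2)
            fact(k=1)
            -> return 1
          -> return 2
        -> return 6
      -> return 24
    -> return 120
  -> return 720
-> return 5040

Final answer: 5040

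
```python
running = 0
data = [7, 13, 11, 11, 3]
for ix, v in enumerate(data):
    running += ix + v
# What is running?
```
Trace:
  running=0
  running=7, ix=0, v=7
  running=21, ix=1, v=13
  running=34, ix=2, v=11
  running=48, ix=3, v=11
  running=55, ix=4, v=3

Final answer: 55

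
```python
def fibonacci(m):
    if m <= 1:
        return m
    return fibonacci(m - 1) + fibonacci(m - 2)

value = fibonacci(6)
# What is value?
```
Call trace (a repeated sub-call is expanded the first time; later identical calls just restate its return value):
fibonacci(m=6)
  fibonacci(m=5)
    fibonacci(m=4)
      fibonacci(m=3)
        fibonacci(m=2)
          fibonacci(m=1)
          -> return 1
          fibonacci(m=0)
          -> return 0
        -> return 1
        fibonacci(m=1)
        -> return 1
      -> return 2
      fibonacci(m=2) -> return 1  (same call as traced above)
    -> return 3
    fibonacci(m=3) -> return 2  (same call as traced above)
  -> return 5
  fibonacci(m=4) -> return 3  (same call as traced above)
-> return 8

Final answer: 8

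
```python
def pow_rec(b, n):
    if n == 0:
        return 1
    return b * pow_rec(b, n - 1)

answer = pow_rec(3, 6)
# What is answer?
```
Call trace:
pow_rec(b=3, n=6)
  pow_rec(b=3, n=5)
    pow_rec(b=3, n=4)
      pow_rec(b=3, n=3)
        pow_rec(b=3, n=2)
          pow_rec(b=3, n=1)
            pow_rec(b=3, n=0)
            -> return 1
          -> return 3
        -> return 9
      -> return 27
    -> return 81
  -> return 243
-> return 729

Final answer: 729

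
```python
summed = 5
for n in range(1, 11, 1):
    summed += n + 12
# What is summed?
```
Trace:
  summed=5
  summed=18, n=1
  summed=32, n=2
  summed=47, n=3
  summed=63, n=4
  summed=80, n=5
  summed=98, n=6
  summed=117, n=7
  summed=137, n=8
  summed=158, n=9
  summed=180, n=10

Final answer: 180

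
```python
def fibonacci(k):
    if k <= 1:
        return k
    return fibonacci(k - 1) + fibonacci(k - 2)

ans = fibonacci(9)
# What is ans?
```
Call trace (a repeated sub-call is expanded the first time; later identical calls just restate its return value):
fibonacci(k=9)
  fibonacci(k=8)
    fibonacci(k=7)
      fibonacci(k=6)
        fibonacci(k=5)
          fibonacci(k=4)
            fibonacci(k=3)
              fibonacci(k=2)
                fibonacci(k=1)
                -> return 1
                fibonacci(k=0)
                -> return 0
              -> return 1
              fibonacci(k=1)
              -> return 1
            -> return 2
            fibonacci(k=2) -> return 1  (same call as traced above)
          -> return 3
          fibonacci(k=3) -> return 2  (same call as traced above)
        -> return 5
        fibonacci(k=4) -> return 3  (same call as traced above)
      -> return 8
      fibonacci(k=5) -> return 5  (same call as traced above)
    -> return 13
    fibonacci(k=6) -> return 8  (same call as traced above)
  -> return 21
  fibonacci(k=7) -> return 13  (same call as traced above)
-> return 34

Final answer: 34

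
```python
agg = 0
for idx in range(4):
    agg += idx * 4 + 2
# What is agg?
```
Trace:
  agg=0
  agg=2, idx=0
  agg=8, idx=1
  agg=18, idx=2
  agg=32, idx=3

Final answer: 32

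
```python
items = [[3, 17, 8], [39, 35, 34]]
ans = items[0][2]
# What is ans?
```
Trace:
  items=[[3, 17, 8], [39, 35, 34]]
  items=[[3, 17, 8], [39, 35, 34]], ans=8

Final answer: 8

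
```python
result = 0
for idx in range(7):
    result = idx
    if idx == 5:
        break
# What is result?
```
Trace:
  result=0
  result=0, idx=0
  result=1, idx=1
  result=2, idx=2
  result=3, idx=3
  result=4, idx=4
  result=5, idx=5

Final answer: 5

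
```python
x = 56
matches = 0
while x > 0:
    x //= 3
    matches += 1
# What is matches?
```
Trace:
  x=56
  x=56, matches=0
  x=18, matches=1
  x=6, matches=2
  x=2, matches=3
  x=0, matches=4

Final answer: 4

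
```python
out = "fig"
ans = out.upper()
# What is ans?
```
Trace:
  out='fig'
  out='fig', ans='FIG'

Final answer: 'FIG'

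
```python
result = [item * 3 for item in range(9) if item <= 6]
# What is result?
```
Trace:
  item=0
  item=1
  item=2
  item=3
  item=4
  item=5
  item=6
  item=7
  item=8
  result=[0, 3, 6, 9, 12, 15, 18]

Final answer: [0, 3, 6, 9, 12, 15, 18]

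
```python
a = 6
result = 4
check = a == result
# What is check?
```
Trace:
  a=6
  a=6, result=4
  a=6, result=4, check=False

Final answer: False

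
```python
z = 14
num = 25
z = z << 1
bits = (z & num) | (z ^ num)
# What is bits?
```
Trace:
  z=14
  z=14, num=25
  z=28, num=25
  z=28, num=25, bits=29

Final answer: 29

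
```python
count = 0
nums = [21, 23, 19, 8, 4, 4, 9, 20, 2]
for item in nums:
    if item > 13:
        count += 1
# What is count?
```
Trace:
  count=0
  count=1, item=21
  count=2, item=23
  count=3, item=19
  count=3, item=8
  count=3, item=4
  count=3, item=4
  count=3, item=9
  count=4, item=20
  count=4, item=2

Final answer: 4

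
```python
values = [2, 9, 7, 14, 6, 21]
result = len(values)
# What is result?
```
Trace:
  values=[2, 9, 7, 14, 6, 21]
  values=[2, 9, 7, 14, 6, 21], result=6

Final answer: 6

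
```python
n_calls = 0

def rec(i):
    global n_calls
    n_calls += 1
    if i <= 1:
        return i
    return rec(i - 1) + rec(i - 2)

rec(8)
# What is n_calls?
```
Call trace (a repeated sub-call is expanded the first time; later identical calls just restate its return value):
rec(i=8)
  rec(i=7)
    rec(i=6)
      rec(i=5)
        rec(i=4)
          rec(i=3)
            rec(i=2)
              rec(i=1)
              -> return 1
              rec(i=0)
              -> return 0
            -> return 1
            rec(i=1)
            -> return 1
          -> return 2
          rec(i=2) -> return 1  (same call as traced above)
        -> return 3
        rec(i=3) -> return 2  (same call as traced above)
      -> return 5
      rec(i=4) -> return 3  (same call as traced above)
    -> return 8
    rec(i=5) -> return 5  (same call as traced above)
  -> return 13
  rec(i=6) -> return 8  (same call as traced above)
-> return 21

n_calls is incremented once per call, so count the calls in each subtree. Let C(i) = number of calls made by rec(i).
C(0) = C(1) = 1 (base case, no recursion); C(i) = 1 + C(i - 1) + C(i - 2) otherwise.
C(2) = 1 + C(1) + C(0) = 1 + 1 + 1 = 3
C(3) = 1 + C(2) + C(1) = 1 + 3 + 1 = 5
C(4) = 1 + C(3) + C(2) = 1 + 5 + 3 = 9
C(5) = 1 + C(4) + C(3) = 1 + 9 + 5 = 15
C(6) = 1 + C(5) + C(4) = 1 + 15 + 9 = 25
C(7) = 1 + C(6) + C(5) = 1 + 25 + 15 = 41
C(8) = 1 + C(7) + C(6) = 1 + 41 + 25 = 67
n_calls = C(8) = 67

Final answer: 67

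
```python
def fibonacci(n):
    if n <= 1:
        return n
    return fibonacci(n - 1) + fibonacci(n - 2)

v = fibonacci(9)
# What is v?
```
Call trace (a repeated sub-call is expanded the first time; later identical calls just restate its return value):
fibonacci(n=9)
  fibonacci(n=8)
    fibonacci(n=7)
      fibonacci(n=6)
        fibonacci(n=5)
          fibonacci(n=4)
            fibonacci(n=3)
              fibonacci(n=2)
                fibonacci(n=1)
                -> return 1
                fibonacci(n=0)
                -> return 0
              -> return 1
              fibonacci(n=1)
              -> return 1
            -> return 2
            fibonacci(n=2) -> return 1  (same call as traced above)
          -> return 3
          fibonacci(n=3) -> return 2  (same call as traced above)
        -> return 5
        fibonacci(n=4) -> return 3  (same call as traced above)
      -> return 8
      fibonacci(n=5) -> return 5  (same call as traced above)
    -> return 13
    fibonacci(n=6) -> return 8  (same call as traced above)
  -> return 21
  fibonacci(n=7) -> return 13  (same call as traced above)
-> return 34

Final answer: 34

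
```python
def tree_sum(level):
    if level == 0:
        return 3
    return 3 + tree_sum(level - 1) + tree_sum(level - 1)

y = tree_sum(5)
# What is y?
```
Call trace (a repeated sub-call is expanded the first time; later identical calls just restate its return value):
tree_sum(level=5)
  tree_sum(level=4)
    tree_sum(level=3)
      tree_sum(level=2)
        tree_sum(level=1)
          tree_sum(level=0)
          -> return 3
          tree_sum(level=0)
          -> return 3
        -> return 9
        tree_sum(level=1) -> return 9  (same call as traced above)
      -> return 21
      tree_sum(level=2) -> return 21  (same call as traced above)
    -> return 45
    tree_sum(level=3) -> return 45  (same call as traced above)
  -> return 93
  tree_sum(level=4) -> return 93  (same call as traced above)
-> return 189

Final answer: 189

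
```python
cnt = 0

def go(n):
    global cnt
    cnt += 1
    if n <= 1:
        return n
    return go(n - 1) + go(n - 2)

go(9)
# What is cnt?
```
Call trace (a repeated sub-call is expanded the first time; later identical calls just restate its return value):
go(n=9)
  go(n=8)
    go(n=7)
      go(n=6)
        go(n=5)
          go(n=4)
            go(n=3)
              go(n=2)
                go(n=1)
                -> return 1
                go(n=0)
                -> return 0
              -> return 1
              go(n=1)
              -> return 1
            -> return 2
            go(n=2) -> return 1  (same call as traced above)
          -> return 3
          go(n=3) -> return 2  (same call as traced above)
        -> return 5
        go(n=4) -> return 3  (same call as traced above)
      -> return 8
      go(n=5) -> return 5  (same call as traced above)
    -> return 13
    go(n=6) -> return 8  (same call as traced above)
  -> return 21
  go(n=7) -> return 13  (same call as traced above)
-> return 34

cnt is incremented once per call, so count the calls in each subtree. Let C(n) = number of calls made by go(n).
C(0) = C(1) = 1 (base case, no recursion); C(n) = 1 + C(n - 1) + C(n - 2) otherwise.
C(2) = 1 + C(1) + C(0) = 1 + 1 + 1 = 3
C(3) = 1 + C(2) + C(1) = 1 + 3 + 1 = 5
C(4) = 1 + C(3) + C(2) = 1 + 5 + 3 = 9
C(5) = 1 + C(4) + C(3) = 1 + 9 + 5 = 15
C(6) = 1 + C(5) + C(4) = 1 + 15 + 9 = 25
C(7) = 1 + C(6) + C(5) = 1 + 25 + 15 = 41
C(8) = 1 + C(7) + C(6) = 1 + 41 + 25 = 67
C(9) = 1 + C(8) + C(7) = 1 + 67 + 41 = 109
cnt = C(9) = 109

Final answer: 109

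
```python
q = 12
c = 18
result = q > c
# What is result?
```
Trace:
  q=12
  q=12, c=18
  q=12, c=18, result=False

Final answer: False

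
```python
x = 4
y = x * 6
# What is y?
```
Trace:
  x=4
  x=4, y=24

Final answer: 24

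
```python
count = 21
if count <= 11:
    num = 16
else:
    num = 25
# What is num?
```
Trace:
  count=21
  count=21, num=25

Final answer: 25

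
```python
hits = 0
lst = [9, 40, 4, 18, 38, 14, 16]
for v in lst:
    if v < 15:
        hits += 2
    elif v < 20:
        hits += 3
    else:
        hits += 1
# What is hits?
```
Trace:
  hits=0
  hits=2, v=9
  hits=3, v=40
  hits=5, v=4
  hits=8, v=18
  hits=9, v=38
  hits=11, v=14
  hits=14, v=16

Final answer: 14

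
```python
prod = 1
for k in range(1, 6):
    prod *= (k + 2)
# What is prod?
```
Trace:
  prod=1
  prod=3, k=1
  prod=12, k=2
  prod=60, k=3
  prod=360, k=4
  prod=2520, k=5

Final answer: 2520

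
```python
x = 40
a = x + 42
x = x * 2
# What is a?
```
Trace:
  x=40
  x=40, a=82
  x=80, a=82

Final answer: 82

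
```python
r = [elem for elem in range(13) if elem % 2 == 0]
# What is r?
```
Trace:
  elem=0
  elem=1
  elem=2
  elem=3
  elem=4
  elem=5
  elem=6
  elem=7
  elem=8
  elem=9
  elem=10
  elem=11
  elem=12
  r=[0, 2, 4, 6, 8, 10, 12]

Final answer: [0, 2, 4, 6, 8, 10, 12]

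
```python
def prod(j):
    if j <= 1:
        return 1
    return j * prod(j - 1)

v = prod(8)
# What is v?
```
Call trace:
prod(j=8)
  prod(j=7)
    prod(j=6)
      prod(j=5)
        prod(j=4)
          prod(j=3)
            prod(j=2)
              prod(j=1)
              -> return 1
            -> return 2
          -> return 6
        -> return 24
      -> return 120
    -> return 720
  -> return 5040
-> return 40320

Final answer: 40320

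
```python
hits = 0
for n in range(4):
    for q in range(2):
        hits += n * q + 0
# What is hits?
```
Trace:
  hits=0
  hits=0, n=0, q=0
  hits=0, n=0, q=1
  hits=0, n=1, q=0
  hits=1, n=1, q=1
  hits=1, n=2, q=0
  hits=3, n=2, q=1
  hits=3, n=3, q=0
  hits=6, n=3, q=1

Final answer: 6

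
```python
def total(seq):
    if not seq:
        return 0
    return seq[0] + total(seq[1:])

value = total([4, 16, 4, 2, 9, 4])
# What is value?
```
Call trace:
total(seq=[4, 16, 4, 2, 9, 4])
  total(seq=[16, 4, 2, 9, 4])
    total(seq=[4, 2, 9, 4])
      total(seq=[2, 9, 4])
        total(seq=[9, 4])
          total(seq=[4])
            total(seq=[])
            -> return 0
          -> return 4
        -> return 13
      -> return 15
    -> return 19
  -> return 35
-> return 39

Final answer: 39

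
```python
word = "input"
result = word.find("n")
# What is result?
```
Trace:
  word='input'
  word='input', result=1

Final answer: 1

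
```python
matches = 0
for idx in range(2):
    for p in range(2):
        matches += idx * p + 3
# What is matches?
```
Trace:
  matches=0
  matches=3, idx=0, p=0
  matches=6, idx=0, p=1
  matches=9, idx=1, p=0
  matches=13, idx=1, p=1

Final answer: 13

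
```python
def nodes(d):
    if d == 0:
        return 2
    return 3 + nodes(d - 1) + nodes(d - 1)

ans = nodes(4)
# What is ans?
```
Call trace (a repeated sub-call is expanded the first time; later identical calls just restate its return value):
nodes(d=4)
  nodes(d=3)
    nodes(d=2)
      nodes(d=1)
        nodes(d=0)
        -> return 2
        nodes(d=0)
        -> return 2
      -> return 7
      nodes(d=1) -> return 7  (same call as traced above)
    -> return 17
    nodes(d=2) -> return 17  (same call as traced above)
  -> return 37
  nodes(d=3) -> return 37  (same call as traced above)
-> return 77

Final answer: 77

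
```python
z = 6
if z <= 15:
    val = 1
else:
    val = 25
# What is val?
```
Trace:
  z=6
  z=6, val=1

Final answer: 1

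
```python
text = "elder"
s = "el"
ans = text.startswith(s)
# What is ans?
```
Trace:
  text='elder'
  text='elder', s='el'
  text='elder', s='el', ans=True

Final answer: True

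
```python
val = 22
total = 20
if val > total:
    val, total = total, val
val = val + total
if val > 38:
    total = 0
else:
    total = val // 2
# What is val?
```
Trace:
  val=22
  val=22, total=20
  val=20, total=22
  val=42, total=22
  val=42, total=0

Final answer: 42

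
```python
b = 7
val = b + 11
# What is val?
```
Trace:
  b=7
  b=7, val=18

Final answer: 18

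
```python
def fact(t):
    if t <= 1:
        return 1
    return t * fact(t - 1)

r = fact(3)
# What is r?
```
Call trace:
fact(t=3)
  fact(t=2)
    fact(t=1)
    -> return 1
  -> return 2
-> return 6

Final answer: 6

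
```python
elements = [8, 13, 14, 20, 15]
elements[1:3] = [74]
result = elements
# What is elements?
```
Trace:
  elements=[8, 13, 14, 20, 15]
  elements=[8, 74, 20, 15]
  elements=[8, 74, 20, 15], result=[8, 74, 20, 15]

Final answer: [8, 74, 20, 15]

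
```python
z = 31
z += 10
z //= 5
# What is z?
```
Trace:
  z=31
  z=41
  z=8

Final answer: 8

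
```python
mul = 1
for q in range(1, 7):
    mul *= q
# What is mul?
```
Trace:
  mul=1
  mul=1, q=1
  mul=2, q=2
  mul=6, q=3
  mul=24, q=4
  mul=120, q=5
  mul=720, q=6

Final answer: 720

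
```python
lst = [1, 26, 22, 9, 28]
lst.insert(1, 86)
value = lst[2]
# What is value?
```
Trace:
  lst=[1, 26, 22, 9, 28]
  lst=[1, 86, 26, 22, 9, 28]
  lst=[1, 86, 26, 22, 9, 28], value=26

Final answer: 26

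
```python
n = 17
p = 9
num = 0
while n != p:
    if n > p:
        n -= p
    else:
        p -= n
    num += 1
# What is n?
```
Trace:
  n=17
  n=17, p=9
  n=17, p=9, num=0
  n=8, p=9, num=1
  n=8, p=1, num=2
  n=7, p=1, num=3
  n=6, p=1, num=4
  n=5, p=1, num=5
  n=4, p=1, num=6
  n=3, p=1, num=7
  n=2, p=1, num=8
  n=1, p=1, num=9

Final answer: 1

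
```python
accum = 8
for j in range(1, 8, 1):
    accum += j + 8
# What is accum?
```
Trace:
  accum=8
  accum=17, j=1
  accum=27, j=2
  accum=38, j=3
  accum=50, j=4
  accum=63, j=5
  accum=77, j=6
  accum=92, j=7

Final answer: 92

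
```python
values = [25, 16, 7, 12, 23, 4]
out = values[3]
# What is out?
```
Trace:
  values=[25, 16, 7, 12, 23, 4]
  values=[25, 16, 7, 12, 23, 4], out=12

Final answer: 12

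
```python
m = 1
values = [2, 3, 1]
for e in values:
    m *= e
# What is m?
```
Trace:
  m=1
  m=2, e=2
  m=6, e=3
  m=6, e=1

Final answer: 6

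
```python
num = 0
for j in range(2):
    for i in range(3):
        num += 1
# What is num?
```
Trace:
  num=0
  num=1, j=0, i=0
  num=2, j=0, i=1
  num=3, j=0, i=2
  num=4, j=1, i=0
  num=5, j=1, i=1
  num=6, j=1, i=2

Final answer: 6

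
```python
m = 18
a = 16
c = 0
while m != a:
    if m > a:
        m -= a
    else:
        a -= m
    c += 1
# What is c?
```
Trace:
  m=18
  m=18, a=16
  m=18, a=16, c=0
  m=2, a=16, c=1
  m=2, a=14, c=2
  m=2, a=12, c=3
  m=2, a=10, c=4
  m=2, a=8, c=5
  m=2, a=6, c=6
  m=2, a=4, c=7
  m=2, a=2, c=8

Final answer: 8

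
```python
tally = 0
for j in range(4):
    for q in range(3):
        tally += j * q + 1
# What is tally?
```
Trace:
  tally=0
  tally=1, j=0, q=0
  tally=2, j=0, q=1
  tally=3, j=0, q=2
  tally=4, j=1, q=0
  tally=6, j=1, q=1
  tally=9, j=1, q=2
  tally=10, j=2, q=0
  tally=13, j=2, q=1
  tally=18, j=2, q=2
  tally=19, j=3, q=0
  tally=23, j=3, q=1
  tally=30, j=3, q=2

Final answer: 30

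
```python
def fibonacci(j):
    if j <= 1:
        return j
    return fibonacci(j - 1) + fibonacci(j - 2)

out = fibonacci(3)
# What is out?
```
Call trace:
fibonacci(j=3)
  fibonacci(j=2)
    fibonacci(j=1)
    -> return 1
    fibonacci(j=0)
    -> return 0
  -> return 1
  fibonacci(j=1)
  -> return 1
-> return 2

Final answer: 2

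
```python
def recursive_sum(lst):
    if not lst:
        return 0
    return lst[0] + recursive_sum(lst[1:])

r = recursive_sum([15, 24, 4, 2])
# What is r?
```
Call trace:
recursive_sum(lst=[15, 24, 4, 2])
  recursive_sum(lst=[24, 4, 2])
    recursive_sum(lst=[4, 2])
      recursive_sum(lst=[2])
        recursive_sum(lst=[])
        -> return 0
      -> return 2
    -> return 6
  -> return 30
-> return 45

Final answer: 45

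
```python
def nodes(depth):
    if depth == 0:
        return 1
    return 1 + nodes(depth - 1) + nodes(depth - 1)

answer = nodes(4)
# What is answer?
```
Call trace (a repeated sub-call is expanded the first time; later identical calls just restate its return value):
nodes(depth=4)
  nodes(depth=3)
    nodes(depth=2)
      nodes(depth=1)
        nodes(depth=0)
        -> return 1
        nodes(depth=0)
        -> return 1
      -> return 3
      nodes(depth=1) -> return 3  (same call as traced above)
    -> return 7
    nodes(depth=2) -> return 7  (same call as traced above)
  -> return 15
  nodes(depth=3) -> return 15  (same call as traced above)
-> return 31

Final answer: 31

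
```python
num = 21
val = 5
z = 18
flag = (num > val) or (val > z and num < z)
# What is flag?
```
Trace:
  num=21
  num=21, val=5
  num=21, val=5, z=18
  num=21, val=5, z=18, flag=True

Final answer: True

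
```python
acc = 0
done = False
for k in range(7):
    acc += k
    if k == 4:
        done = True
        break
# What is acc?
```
Trace:
  acc=0
  acc=0, done=False
  acc=0, done=False, k=0
  acc=1, done=False, k=1
  acc=3, done=False, k=2
  acc=6, done=False, k=3
  acc=10, done=True, k=4

Final answer: 10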